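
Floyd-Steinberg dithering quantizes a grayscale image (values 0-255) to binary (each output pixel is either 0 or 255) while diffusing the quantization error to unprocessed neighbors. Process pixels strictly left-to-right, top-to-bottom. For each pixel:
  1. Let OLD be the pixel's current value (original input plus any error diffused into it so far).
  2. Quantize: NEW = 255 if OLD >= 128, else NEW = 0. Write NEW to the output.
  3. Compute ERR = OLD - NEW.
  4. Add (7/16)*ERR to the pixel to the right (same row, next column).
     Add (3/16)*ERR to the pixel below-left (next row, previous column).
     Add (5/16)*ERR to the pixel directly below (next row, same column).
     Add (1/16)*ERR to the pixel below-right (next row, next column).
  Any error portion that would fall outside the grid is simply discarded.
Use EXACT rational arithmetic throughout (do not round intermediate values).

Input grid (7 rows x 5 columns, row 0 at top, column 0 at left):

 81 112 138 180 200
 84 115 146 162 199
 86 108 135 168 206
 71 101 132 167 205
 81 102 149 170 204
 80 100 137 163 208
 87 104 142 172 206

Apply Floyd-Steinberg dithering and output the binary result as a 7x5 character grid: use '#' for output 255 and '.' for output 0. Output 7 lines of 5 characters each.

Answer: .#.##
.#.##
.#.##
..#.#
#.###
.#.#.
..#.#

Derivation:
(0,0): OLD=81 → NEW=0, ERR=81
(0,1): OLD=2359/16 → NEW=255, ERR=-1721/16
(0,2): OLD=23281/256 → NEW=0, ERR=23281/256
(0,3): OLD=900247/4096 → NEW=255, ERR=-144233/4096
(0,4): OLD=12097569/65536 → NEW=255, ERR=-4614111/65536
(1,0): OLD=22821/256 → NEW=0, ERR=22821/256
(1,1): OLD=291843/2048 → NEW=255, ERR=-230397/2048
(1,2): OLD=7331903/65536 → NEW=0, ERR=7331903/65536
(1,3): OLD=50442899/262144 → NEW=255, ERR=-16403821/262144
(1,4): OLD=618326617/4194304 → NEW=255, ERR=-451220903/4194304
(2,0): OLD=3039697/32768 → NEW=0, ERR=3039697/32768
(2,1): OLD=146776331/1048576 → NEW=255, ERR=-120610549/1048576
(2,2): OLD=1692393441/16777216 → NEW=0, ERR=1692393441/16777216
(2,3): OLD=48157004307/268435456 → NEW=255, ERR=-20294036973/268435456
(2,4): OLD=581516802501/4294967296 → NEW=255, ERR=-513699857979/4294967296
(3,0): OLD=1315702209/16777216 → NEW=0, ERR=1315702209/16777216
(3,1): OLD=16653278893/134217728 → NEW=0, ERR=16653278893/134217728
(3,2): OLD=843714651391/4294967296 → NEW=255, ERR=-251502009089/4294967296
(3,3): OLD=873033592551/8589934592 → NEW=0, ERR=873033592551/8589934592
(3,4): OLD=28499812846691/137438953472 → NEW=255, ERR=-6547120288669/137438953472
(4,0): OLD=276534100527/2147483648 → NEW=255, ERR=-271074229713/2147483648
(4,1): OLD=5461185772207/68719476736 → NEW=0, ERR=5461185772207/68719476736
(4,2): OLD=211414657231393/1099511627776 → NEW=255, ERR=-68960807851487/1099511627776
(4,3): OLD=2845172070568111/17592186044416 → NEW=255, ERR=-1640835370757969/17592186044416
(4,4): OLD=43532863466464329/281474976710656 → NEW=255, ERR=-28243255594752951/281474976710656
(5,0): OLD=60972610784621/1099511627776 → NEW=0, ERR=60972610784621/1099511627776
(5,1): OLD=1138624656271495/8796093022208 → NEW=255, ERR=-1104379064391545/8796093022208
(5,2): OLD=14059457725170367/281474976710656 → NEW=0, ERR=14059457725170367/281474976710656
(5,3): OLD=149713095020676593/1125899906842624 → NEW=255, ERR=-137391381224192527/1125899906842624
(5,4): OLD=2115376645779335947/18014398509481984 → NEW=0, ERR=2115376645779335947/18014398509481984
(6,0): OLD=11369928725123741/140737488355328 → NEW=0, ERR=11369928725123741/140737488355328
(6,1): OLD=508640074631990835/4503599627370496 → NEW=0, ERR=508640074631990835/4503599627370496
(6,2): OLD=12703276838164550753/72057594037927936 → NEW=255, ERR=-5671409641507072927/72057594037927936
(6,3): OLD=143621130237082206059/1152921504606846976 → NEW=0, ERR=143621130237082206059/1152921504606846976
(6,4): OLD=5341608943119557430701/18446744073709551616 → NEW=255, ERR=637689204323621768621/18446744073709551616
Row 0: .#.##
Row 1: .#.##
Row 2: .#.##
Row 3: ..#.#
Row 4: #.###
Row 5: .#.#.
Row 6: ..#.#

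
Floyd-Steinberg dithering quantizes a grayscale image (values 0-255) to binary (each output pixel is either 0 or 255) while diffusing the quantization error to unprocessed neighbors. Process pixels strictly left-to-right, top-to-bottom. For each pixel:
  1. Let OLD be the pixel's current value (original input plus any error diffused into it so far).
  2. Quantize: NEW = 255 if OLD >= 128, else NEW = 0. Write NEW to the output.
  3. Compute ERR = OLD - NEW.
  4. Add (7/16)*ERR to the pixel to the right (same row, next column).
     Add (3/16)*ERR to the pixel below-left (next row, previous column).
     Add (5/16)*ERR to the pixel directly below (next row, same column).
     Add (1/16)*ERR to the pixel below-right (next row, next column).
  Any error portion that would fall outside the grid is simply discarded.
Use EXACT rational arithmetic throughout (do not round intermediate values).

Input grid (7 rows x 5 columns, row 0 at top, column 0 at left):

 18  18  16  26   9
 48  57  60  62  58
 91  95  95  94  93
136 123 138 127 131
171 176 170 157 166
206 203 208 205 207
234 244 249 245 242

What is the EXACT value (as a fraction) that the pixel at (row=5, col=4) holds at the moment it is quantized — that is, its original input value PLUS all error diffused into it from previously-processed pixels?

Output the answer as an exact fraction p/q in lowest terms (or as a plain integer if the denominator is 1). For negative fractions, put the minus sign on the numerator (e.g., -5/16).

Answer: 1966313260005300467/9007199254740992

Derivation:
(0,0): OLD=18 → NEW=0, ERR=18
(0,1): OLD=207/8 → NEW=0, ERR=207/8
(0,2): OLD=3497/128 → NEW=0, ERR=3497/128
(0,3): OLD=77727/2048 → NEW=0, ERR=77727/2048
(0,4): OLD=839001/32768 → NEW=0, ERR=839001/32768
(1,0): OLD=7485/128 → NEW=0, ERR=7485/128
(1,1): OLD=99243/1024 → NEW=0, ERR=99243/1024
(1,2): OLD=3921415/32768 → NEW=0, ERR=3921415/32768
(1,3): OLD=17396539/131072 → NEW=255, ERR=-16026821/131072
(1,4): OLD=31201617/2097152 → NEW=0, ERR=31201617/2097152
(2,0): OLD=2088073/16384 → NEW=0, ERR=2088073/16384
(2,1): OLD=108599667/524288 → NEW=255, ERR=-25093773/524288
(2,2): OLD=793465113/8388608 → NEW=0, ERR=793465113/8388608
(2,3): OLD=14420441147/134217728 → NEW=0, ERR=14420441147/134217728
(2,4): OLD=294232120029/2147483648 → NEW=255, ERR=-253376210211/2147483648
(3,0): OLD=1399661049/8388608 → NEW=255, ERR=-739433991/8388608
(3,1): OLD=6387364741/67108864 → NEW=0, ERR=6387364741/67108864
(3,2): OLD=486090376391/2147483648 → NEW=255, ERR=-61517953849/2147483648
(3,3): OLD=566211853231/4294967296 → NEW=255, ERR=-529004807249/4294967296
(3,4): OLD=3226909816267/68719476736 → NEW=0, ERR=3226909816267/68719476736
(4,0): OLD=173194586487/1073741824 → NEW=255, ERR=-100609578633/1073741824
(4,1): OLD=5286909247223/34359738368 → NEW=255, ERR=-3474824036617/34359738368
(4,2): OLD=54787499170137/549755813888 → NEW=0, ERR=54787499170137/549755813888
(4,3): OLD=1487633261443319/8796093022208 → NEW=255, ERR=-755370459219721/8796093022208
(4,4): OLD=19056650289611329/140737488355328 → NEW=255, ERR=-16831409240997311/140737488355328
(5,0): OLD=86727692969797/549755813888 → NEW=255, ERR=-53460039571643/549755813888
(5,1): OLD=623125538413839/4398046511104 → NEW=255, ERR=-498376321917681/4398046511104
(5,2): OLD=23523462673638535/140737488355328 → NEW=255, ERR=-12364596856970105/140737488355328
(5,3): OLD=69542129783417641/562949953421312 → NEW=0, ERR=69542129783417641/562949953421312
(5,4): OLD=1966313260005300467/9007199254740992 → NEW=255, ERR=-330522549953652493/9007199254740992
Target (5,4): original=207, with diffused error = 1966313260005300467/9007199254740992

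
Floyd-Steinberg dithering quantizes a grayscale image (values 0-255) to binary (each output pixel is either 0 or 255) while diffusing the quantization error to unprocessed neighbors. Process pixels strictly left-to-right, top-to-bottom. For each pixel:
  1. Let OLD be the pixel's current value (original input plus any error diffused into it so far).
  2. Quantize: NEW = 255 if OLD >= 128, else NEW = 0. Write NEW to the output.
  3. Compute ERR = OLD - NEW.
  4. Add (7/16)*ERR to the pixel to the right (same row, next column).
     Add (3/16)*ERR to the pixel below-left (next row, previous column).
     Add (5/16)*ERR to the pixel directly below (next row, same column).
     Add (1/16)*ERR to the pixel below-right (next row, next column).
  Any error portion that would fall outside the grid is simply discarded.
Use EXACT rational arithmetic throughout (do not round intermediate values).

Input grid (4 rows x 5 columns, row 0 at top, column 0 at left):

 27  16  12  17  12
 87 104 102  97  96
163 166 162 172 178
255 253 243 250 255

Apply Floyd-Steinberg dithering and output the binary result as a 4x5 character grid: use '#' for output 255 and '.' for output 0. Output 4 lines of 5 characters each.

(0,0): OLD=27 → NEW=0, ERR=27
(0,1): OLD=445/16 → NEW=0, ERR=445/16
(0,2): OLD=6187/256 → NEW=0, ERR=6187/256
(0,3): OLD=112941/4096 → NEW=0, ERR=112941/4096
(0,4): OLD=1577019/65536 → NEW=0, ERR=1577019/65536
(1,0): OLD=25767/256 → NEW=0, ERR=25767/256
(1,1): OLD=333713/2048 → NEW=255, ERR=-188527/2048
(1,2): OLD=4992997/65536 → NEW=0, ERR=4992997/65536
(1,3): OLD=38003265/262144 → NEW=255, ERR=-28843455/262144
(1,4): OLD=239517603/4194304 → NEW=0, ERR=239517603/4194304
(2,0): OLD=5806283/32768 → NEW=255, ERR=-2549557/32768
(2,1): OLD=129780841/1048576 → NEW=0, ERR=129780841/1048576
(2,2): OLD=3583167355/16777216 → NEW=255, ERR=-695022725/16777216
(2,3): OLD=36228252225/268435456 → NEW=255, ERR=-32222789055/268435456
(2,4): OLD=586054590343/4294967296 → NEW=255, ERR=-509162070137/4294967296
(3,0): OLD=4259603483/16777216 → NEW=255, ERR=-18586597/16777216
(3,1): OLD=37388045055/134217728 → NEW=255, ERR=3162524415/134217728
(3,2): OLD=968906104869/4294967296 → NEW=255, ERR=-126310555611/4294967296
(3,3): OLD=1501557517789/8589934592 → NEW=255, ERR=-688875803171/8589934592
(3,4): OLD=24102052562033/137438953472 → NEW=255, ERR=-10944880573327/137438953472
Row 0: .....
Row 1: .#.#.
Row 2: #.###
Row 3: #####

Answer: .....
.#.#.
#.###
#####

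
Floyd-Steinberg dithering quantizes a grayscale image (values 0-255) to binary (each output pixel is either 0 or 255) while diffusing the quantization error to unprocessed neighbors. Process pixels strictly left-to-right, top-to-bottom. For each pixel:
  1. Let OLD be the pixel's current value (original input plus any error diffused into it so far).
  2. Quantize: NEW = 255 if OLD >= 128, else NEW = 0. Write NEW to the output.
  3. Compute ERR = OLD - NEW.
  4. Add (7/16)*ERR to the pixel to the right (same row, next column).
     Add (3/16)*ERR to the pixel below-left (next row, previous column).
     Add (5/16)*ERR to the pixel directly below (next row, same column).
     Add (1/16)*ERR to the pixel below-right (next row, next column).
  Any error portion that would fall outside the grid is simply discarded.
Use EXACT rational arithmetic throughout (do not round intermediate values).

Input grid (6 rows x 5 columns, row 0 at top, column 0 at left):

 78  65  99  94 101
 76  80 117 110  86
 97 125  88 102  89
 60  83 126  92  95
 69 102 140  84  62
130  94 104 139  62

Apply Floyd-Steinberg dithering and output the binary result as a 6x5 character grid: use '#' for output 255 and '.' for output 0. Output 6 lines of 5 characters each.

(0,0): OLD=78 → NEW=0, ERR=78
(0,1): OLD=793/8 → NEW=0, ERR=793/8
(0,2): OLD=18223/128 → NEW=255, ERR=-14417/128
(0,3): OLD=91593/2048 → NEW=0, ERR=91593/2048
(0,4): OLD=3950719/32768 → NEW=0, ERR=3950719/32768
(1,0): OLD=15227/128 → NEW=0, ERR=15227/128
(1,1): OLD=150301/1024 → NEW=255, ERR=-110819/1024
(1,2): OLD=1606817/32768 → NEW=0, ERR=1606817/32768
(1,3): OLD=21102061/131072 → NEW=255, ERR=-12321299/131072
(1,4): OLD=178982311/2097152 → NEW=0, ERR=178982311/2097152
(2,0): OLD=1865871/16384 → NEW=0, ERR=1865871/16384
(2,1): OLD=82645717/524288 → NEW=255, ERR=-51047723/524288
(2,2): OLD=304813887/8388608 → NEW=0, ERR=304813887/8388608
(2,3): OLD=14440222669/134217728 → NEW=0, ERR=14440222669/134217728
(2,4): OLD=336864932699/2147483648 → NEW=255, ERR=-210743397541/2147483648
(3,0): OLD=648712671/8388608 → NEW=0, ERR=648712671/8388608
(3,1): OLD=6733504947/67108864 → NEW=0, ERR=6733504947/67108864
(3,2): OLD=419489570785/2147483648 → NEW=255, ERR=-128118759455/2147483648
(3,3): OLD=358160573705/4294967296 → NEW=0, ERR=358160573705/4294967296
(3,4): OLD=7390127455853/68719476736 → NEW=0, ERR=7390127455853/68719476736
(4,0): OLD=120237207537/1073741824 → NEW=0, ERR=120237207537/1073741824
(4,1): OLD=6047089175985/34359738368 → NEW=255, ERR=-2714644107855/34359738368
(4,2): OLD=59757212734719/549755813888 → NEW=0, ERR=59757212734719/549755813888
(4,3): OLD=1530959726699697/8796093022208 → NEW=255, ERR=-712043993963343/8796093022208
(4,4): OLD=9204610746980695/140737488355328 → NEW=0, ERR=9204610746980695/140737488355328
(5,0): OLD=82562276687795/549755813888 → NEW=255, ERR=-57625455853645/549755813888
(5,1): OLD=223558056473369/4398046511104 → NEW=0, ERR=223558056473369/4398046511104
(5,2): OLD=19716007724857889/140737488355328 → NEW=255, ERR=-16172051805750751/140737488355328
(5,3): OLD=46435992661489231/562949953421312 → NEW=0, ERR=46435992661489231/562949953421312
(5,4): OLD=1022019701750326069/9007199254740992 → NEW=0, ERR=1022019701750326069/9007199254740992
Row 0: ..#..
Row 1: .#.#.
Row 2: .#..#
Row 3: ..#..
Row 4: .#.#.
Row 5: #.#..

Answer: ..#..
.#.#.
.#..#
..#..
.#.#.
#.#..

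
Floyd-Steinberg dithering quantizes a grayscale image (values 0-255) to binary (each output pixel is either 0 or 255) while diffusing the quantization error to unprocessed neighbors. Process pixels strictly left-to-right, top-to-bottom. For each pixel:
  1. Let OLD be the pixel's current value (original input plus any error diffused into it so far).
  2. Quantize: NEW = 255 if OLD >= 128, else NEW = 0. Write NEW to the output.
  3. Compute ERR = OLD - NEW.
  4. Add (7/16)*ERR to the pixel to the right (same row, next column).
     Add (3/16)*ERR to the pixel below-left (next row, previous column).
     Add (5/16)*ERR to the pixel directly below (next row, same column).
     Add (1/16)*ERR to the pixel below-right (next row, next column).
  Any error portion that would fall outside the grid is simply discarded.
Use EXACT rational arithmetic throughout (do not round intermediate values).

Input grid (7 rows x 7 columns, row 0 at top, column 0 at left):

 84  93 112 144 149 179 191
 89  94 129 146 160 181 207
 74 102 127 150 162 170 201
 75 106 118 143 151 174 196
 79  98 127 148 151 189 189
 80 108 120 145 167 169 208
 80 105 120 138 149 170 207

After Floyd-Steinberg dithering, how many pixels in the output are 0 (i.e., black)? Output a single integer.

(0,0): OLD=84 → NEW=0, ERR=84
(0,1): OLD=519/4 → NEW=255, ERR=-501/4
(0,2): OLD=3661/64 → NEW=0, ERR=3661/64
(0,3): OLD=173083/1024 → NEW=255, ERR=-88037/1024
(0,4): OLD=1824957/16384 → NEW=0, ERR=1824957/16384
(0,5): OLD=59698475/262144 → NEW=255, ERR=-7148245/262144
(0,6): OLD=751074349/4194304 → NEW=255, ERR=-318473171/4194304
(1,0): OLD=5873/64 → NEW=0, ERR=5873/64
(1,1): OLD=56823/512 → NEW=0, ERR=56823/512
(1,2): OLD=2809571/16384 → NEW=255, ERR=-1368349/16384
(1,3): OLD=7015927/65536 → NEW=0, ERR=7015927/65536
(1,4): OLD=969548949/4194304 → NEW=255, ERR=-99998571/4194304
(1,5): OLD=5193312133/33554432 → NEW=255, ERR=-3363068027/33554432
(1,6): OLD=73936900395/536870912 → NEW=255, ERR=-62965182165/536870912
(2,0): OLD=1011597/8192 → NEW=0, ERR=1011597/8192
(2,1): OLD=47391167/262144 → NEW=255, ERR=-19455553/262144
(2,2): OLD=400304317/4194304 → NEW=0, ERR=400304317/4194304
(2,3): OLD=7231631701/33554432 → NEW=255, ERR=-1324748459/33554432
(2,4): OLD=33601428117/268435456 → NEW=0, ERR=33601428117/268435456
(2,5): OLD=1459968068535/8589934592 → NEW=255, ERR=-730465252425/8589934592
(2,6): OLD=16613812892785/137438953472 → NEW=0, ERR=16613812892785/137438953472
(3,0): OLD=418061661/4194304 → NEW=0, ERR=418061661/4194304
(3,1): OLD=5101188793/33554432 → NEW=255, ERR=-3455191367/33554432
(3,2): OLD=24356022283/268435456 → NEW=0, ERR=24356022283/268435456
(3,3): OLD=214526575397/1073741824 → NEW=255, ERR=-59277589723/1073741824
(3,4): OLD=20279434085725/137438953472 → NEW=255, ERR=-14767499049635/137438953472
(3,5): OLD=143932851399431/1099511627776 → NEW=255, ERR=-136442613683449/1099511627776
(3,6): OLD=3064023132322393/17592186044416 → NEW=255, ERR=-1421984309003687/17592186044416
(4,0): OLD=48769694387/536870912 → NEW=0, ERR=48769694387/536870912
(4,1): OLD=1106434167671/8589934592 → NEW=255, ERR=-1083999153289/8589934592
(4,2): OLD=11456525439897/137438953472 → NEW=0, ERR=11456525439897/137438953472
(4,3): OLD=167940624369123/1099511627776 → NEW=255, ERR=-112434840713757/1099511627776
(4,4): OLD=404324076399209/8796093022208 → NEW=0, ERR=404324076399209/8796093022208
(4,5): OLD=41787705767862649/281474976710656 → NEW=255, ERR=-29988413293354631/281474976710656
(4,6): OLD=492573382696283423/4503599627370496 → NEW=0, ERR=492573382696283423/4503599627370496
(5,0): OLD=11644694368853/137438953472 → NEW=0, ERR=11644694368853/137438953472
(5,1): OLD=139571029000615/1099511627776 → NEW=0, ERR=139571029000615/1099511627776
(5,2): OLD=1535132066083921/8796093022208 → NEW=255, ERR=-707871654579119/8796093022208
(5,3): OLD=6450315229134741/70368744177664 → NEW=0, ERR=6450315229134741/70368744177664
(5,4): OLD=878653257307733335/4503599627370496 → NEW=255, ERR=-269764647671743145/4503599627370496
(5,5): OLD=4787520935222246983/36028797018963968 → NEW=255, ERR=-4399822304613564857/36028797018963968
(5,6): OLD=104969498753119075657/576460752303423488 → NEW=255, ERR=-42027993084253913783/576460752303423488
(6,0): OLD=2291875745309245/17592186044416 → NEW=255, ERR=-2194131696016835/17592186044416
(6,1): OLD=22604923954288705/281474976710656 → NEW=0, ERR=22604923954288705/281474976710656
(6,2): OLD=698540924405595747/4503599627370496 → NEW=255, ERR=-449876980573880733/4503599627370496
(6,3): OLD=3843592878190134397/36028797018963968 → NEW=0, ERR=3843592878190134397/36028797018963968
(6,4): OLD=11513788852143450939/72057594037927936 → NEW=255, ERR=-6860897627528172741/72057594037927936
(6,5): OLD=671163340599904161395/9223372036854775808 → NEW=0, ERR=671163340599904161395/9223372036854775808
(6,6): OLD=30757357613540960899829/147573952589676412928 → NEW=255, ERR=-6874000296826524396811/147573952589676412928
Output grid:
  Row 0: .#.#.##  (3 black, running=3)
  Row 1: ..#.###  (3 black, running=6)
  Row 2: .#.#.#.  (4 black, running=10)
  Row 3: .#.####  (2 black, running=12)
  Row 4: .#.#.#.  (4 black, running=16)
  Row 5: ..#.###  (3 black, running=19)
  Row 6: #.#.#.#  (3 black, running=22)

Answer: 22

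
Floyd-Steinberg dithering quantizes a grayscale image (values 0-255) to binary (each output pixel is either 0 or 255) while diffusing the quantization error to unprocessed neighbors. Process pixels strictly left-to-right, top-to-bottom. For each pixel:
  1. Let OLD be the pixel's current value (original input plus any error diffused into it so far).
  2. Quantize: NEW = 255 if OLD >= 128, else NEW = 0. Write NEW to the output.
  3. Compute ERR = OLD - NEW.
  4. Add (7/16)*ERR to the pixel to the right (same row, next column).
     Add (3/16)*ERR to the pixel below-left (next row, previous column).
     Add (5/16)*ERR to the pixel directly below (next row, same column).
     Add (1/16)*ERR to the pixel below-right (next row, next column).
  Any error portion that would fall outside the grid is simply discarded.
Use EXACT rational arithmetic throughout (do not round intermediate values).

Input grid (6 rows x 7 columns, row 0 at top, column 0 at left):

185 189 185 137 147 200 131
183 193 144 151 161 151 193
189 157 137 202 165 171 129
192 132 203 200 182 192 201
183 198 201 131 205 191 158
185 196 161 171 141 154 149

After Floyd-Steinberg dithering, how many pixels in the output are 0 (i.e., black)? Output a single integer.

Answer: 13

Derivation:
(0,0): OLD=185 → NEW=255, ERR=-70
(0,1): OLD=1267/8 → NEW=255, ERR=-773/8
(0,2): OLD=18269/128 → NEW=255, ERR=-14371/128
(0,3): OLD=179979/2048 → NEW=0, ERR=179979/2048
(0,4): OLD=6076749/32768 → NEW=255, ERR=-2279091/32768
(0,5): OLD=88903963/524288 → NEW=255, ERR=-44789477/524288
(0,6): OLD=785381309/8388608 → NEW=0, ERR=785381309/8388608
(1,0): OLD=18305/128 → NEW=255, ERR=-14335/128
(1,1): OLD=90503/1024 → NEW=0, ERR=90503/1024
(1,2): OLD=5178003/32768 → NEW=255, ERR=-3177837/32768
(1,3): OLD=15201175/131072 → NEW=0, ERR=15201175/131072
(1,4): OLD=1505577701/8388608 → NEW=255, ERR=-633517339/8388608
(1,5): OLD=7010897013/67108864 → NEW=0, ERR=7010897013/67108864
(1,6): OLD=281990650427/1073741824 → NEW=255, ERR=8186485307/1073741824
(2,0): OLD=2794685/16384 → NEW=255, ERR=-1383235/16384
(2,1): OLD=64225135/524288 → NEW=0, ERR=64225135/524288
(2,2): OLD=1573339917/8388608 → NEW=255, ERR=-565755123/8388608
(2,3): OLD=12650996453/67108864 → NEW=255, ERR=-4461763867/67108864
(2,4): OLD=74705026485/536870912 → NEW=255, ERR=-62197056075/536870912
(2,5): OLD=2571339842983/17179869184 → NEW=255, ERR=-1809526798937/17179869184
(2,6): OLD=25242270863105/274877906944 → NEW=0, ERR=25242270863105/274877906944
(3,0): OLD=1581970541/8388608 → NEW=255, ERR=-557124499/8388608
(3,1): OLD=8274698857/67108864 → NEW=0, ERR=8274698857/67108864
(3,2): OLD=124048901515/536870912 → NEW=255, ERR=-12853181045/536870912
(3,3): OLD=306686150077/2147483648 → NEW=255, ERR=-240922180163/2147483648
(3,4): OLD=20013816055917/274877906944 → NEW=0, ERR=20013816055917/274877906944
(3,5): OLD=441820709243671/2199023255552 → NEW=255, ERR=-118930220922089/2199023255552
(3,6): OLD=7017618647660873/35184372088832 → NEW=255, ERR=-1954396234991287/35184372088832
(4,0): OLD=199033870403/1073741824 → NEW=255, ERR=-74770294717/1073741824
(4,1): OLD=3391766921831/17179869184 → NEW=255, ERR=-989099720089/17179869184
(4,2): OLD=42606442871401/274877906944 → NEW=255, ERR=-27487423399319/274877906944
(4,3): OLD=141501276663891/2199023255552 → NEW=0, ERR=141501276663891/2199023255552
(4,4): OLD=4200181440920649/17592186044416 → NEW=255, ERR=-285826000405431/17592186044416
(4,5): OLD=90706039174210953/562949953421312 → NEW=255, ERR=-52846198948223607/562949953421312
(4,6): OLD=866416254256153743/9007199254740992 → NEW=0, ERR=866416254256153743/9007199254740992
(5,0): OLD=41903490047013/274877906944 → NEW=255, ERR=-28190376223707/274877906944
(5,1): OLD=241976519678903/2199023255552 → NEW=0, ERR=241976519678903/2199023255552
(5,2): OLD=3278460836950897/17592186044416 → NEW=255, ERR=-1207546604375183/17592186044416
(5,3): OLD=21361386377339413/140737488355328 → NEW=255, ERR=-14526673153269227/140737488355328
(5,4): OLD=695221816543357831/9007199254740992 → NEW=0, ERR=695221816543357831/9007199254740992
(5,5): OLD=12642750807094150551/72057594037927936 → NEW=255, ERR=-5731935672577473129/72057594037927936
(5,6): OLD=159554091183251415545/1152921504606846976 → NEW=255, ERR=-134440892491494563335/1152921504606846976
Output grid:
  Row 0: ###.##.  (2 black, running=2)
  Row 1: #.#.#.#  (3 black, running=5)
  Row 2: #.####.  (2 black, running=7)
  Row 3: #.##.##  (2 black, running=9)
  Row 4: ###.##.  (2 black, running=11)
  Row 5: #.##.##  (2 black, running=13)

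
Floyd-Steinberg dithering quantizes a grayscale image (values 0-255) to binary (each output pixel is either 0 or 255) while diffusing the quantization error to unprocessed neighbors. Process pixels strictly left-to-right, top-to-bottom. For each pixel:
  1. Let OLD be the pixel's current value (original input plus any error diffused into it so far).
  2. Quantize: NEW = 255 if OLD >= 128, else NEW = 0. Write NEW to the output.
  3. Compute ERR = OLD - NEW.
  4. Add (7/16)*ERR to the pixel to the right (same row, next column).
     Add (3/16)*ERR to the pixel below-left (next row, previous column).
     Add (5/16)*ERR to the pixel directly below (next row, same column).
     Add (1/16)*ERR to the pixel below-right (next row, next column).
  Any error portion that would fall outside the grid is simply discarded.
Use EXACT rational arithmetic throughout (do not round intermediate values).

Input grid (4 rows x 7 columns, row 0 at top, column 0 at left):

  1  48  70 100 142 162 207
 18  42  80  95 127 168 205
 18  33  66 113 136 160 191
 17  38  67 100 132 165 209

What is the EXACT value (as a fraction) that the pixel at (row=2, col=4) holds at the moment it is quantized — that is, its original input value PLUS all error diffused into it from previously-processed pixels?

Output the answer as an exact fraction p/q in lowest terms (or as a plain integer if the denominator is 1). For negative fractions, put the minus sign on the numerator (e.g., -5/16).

(0,0): OLD=1 → NEW=0, ERR=1
(0,1): OLD=775/16 → NEW=0, ERR=775/16
(0,2): OLD=23345/256 → NEW=0, ERR=23345/256
(0,3): OLD=573015/4096 → NEW=255, ERR=-471465/4096
(0,4): OLD=6005857/65536 → NEW=0, ERR=6005857/65536
(0,5): OLD=211910311/1048576 → NEW=255, ERR=-55476569/1048576
(0,6): OLD=3084547729/16777216 → NEW=255, ERR=-1193642351/16777216
(1,0): OLD=7013/256 → NEW=0, ERR=7013/256
(1,1): OLD=176707/2048 → NEW=0, ERR=176707/2048
(1,2): OLD=8368383/65536 → NEW=0, ERR=8368383/65536
(1,3): OLD=36117523/262144 → NEW=255, ERR=-30729197/262144
(1,4): OLD=1463632729/16777216 → NEW=0, ERR=1463632729/16777216
(1,5): OLD=24430516265/134217728 → NEW=255, ERR=-9795004375/134217728
(1,6): OLD=316822422343/2147483648 → NEW=255, ERR=-230785907897/2147483648
(2,0): OLD=1400465/32768 → NEW=0, ERR=1400465/32768
(2,1): OLD=109383115/1048576 → NEW=0, ERR=109383115/1048576
(2,2): OLD=2264172321/16777216 → NEW=255, ERR=-2014017759/16777216
(2,3): OLD=6467471705/134217728 → NEW=0, ERR=6467471705/134217728
(2,4): OLD=175378512617/1073741824 → NEW=255, ERR=-98425652503/1073741824
Target (2,4): original=136, with diffused error = 175378512617/1073741824

Answer: 175378512617/1073741824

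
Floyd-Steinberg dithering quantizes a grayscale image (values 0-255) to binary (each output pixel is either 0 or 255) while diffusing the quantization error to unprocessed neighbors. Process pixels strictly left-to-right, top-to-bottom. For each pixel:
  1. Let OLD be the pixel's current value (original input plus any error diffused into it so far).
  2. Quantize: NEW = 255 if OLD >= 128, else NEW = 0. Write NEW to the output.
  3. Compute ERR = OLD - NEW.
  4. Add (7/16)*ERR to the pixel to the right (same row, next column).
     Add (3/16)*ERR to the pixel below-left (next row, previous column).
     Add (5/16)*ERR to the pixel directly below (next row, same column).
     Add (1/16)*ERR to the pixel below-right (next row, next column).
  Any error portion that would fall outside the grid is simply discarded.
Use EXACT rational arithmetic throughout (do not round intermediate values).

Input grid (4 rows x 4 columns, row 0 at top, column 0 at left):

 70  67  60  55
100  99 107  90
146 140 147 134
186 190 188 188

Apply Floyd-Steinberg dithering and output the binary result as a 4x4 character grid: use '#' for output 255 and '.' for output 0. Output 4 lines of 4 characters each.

(0,0): OLD=70 → NEW=0, ERR=70
(0,1): OLD=781/8 → NEW=0, ERR=781/8
(0,2): OLD=13147/128 → NEW=0, ERR=13147/128
(0,3): OLD=204669/2048 → NEW=0, ERR=204669/2048
(1,0): OLD=17943/128 → NEW=255, ERR=-14697/128
(1,1): OLD=105377/1024 → NEW=0, ERR=105377/1024
(1,2): OLD=6847157/32768 → NEW=255, ERR=-1508683/32768
(1,3): OLD=56364291/524288 → NEW=0, ERR=56364291/524288
(2,0): OLD=2120315/16384 → NEW=255, ERR=-2057605/16384
(2,1): OLD=53165689/524288 → NEW=0, ERR=53165689/524288
(2,2): OLD=213454557/1048576 → NEW=255, ERR=-53932323/1048576
(2,3): OLD=2385985737/16777216 → NEW=255, ERR=-1892204343/16777216
(3,0): OLD=1390561355/8388608 → NEW=255, ERR=-748533685/8388608
(3,1): OLD=22167018133/134217728 → NEW=255, ERR=-12058502507/134217728
(3,2): OLD=252998233707/2147483648 → NEW=0, ERR=252998233707/2147483648
(3,3): OLD=6909154272109/34359738368 → NEW=255, ERR=-1852579011731/34359738368
Row 0: ....
Row 1: #.#.
Row 2: #.##
Row 3: ##.#

Answer: ....
#.#.
#.##
##.#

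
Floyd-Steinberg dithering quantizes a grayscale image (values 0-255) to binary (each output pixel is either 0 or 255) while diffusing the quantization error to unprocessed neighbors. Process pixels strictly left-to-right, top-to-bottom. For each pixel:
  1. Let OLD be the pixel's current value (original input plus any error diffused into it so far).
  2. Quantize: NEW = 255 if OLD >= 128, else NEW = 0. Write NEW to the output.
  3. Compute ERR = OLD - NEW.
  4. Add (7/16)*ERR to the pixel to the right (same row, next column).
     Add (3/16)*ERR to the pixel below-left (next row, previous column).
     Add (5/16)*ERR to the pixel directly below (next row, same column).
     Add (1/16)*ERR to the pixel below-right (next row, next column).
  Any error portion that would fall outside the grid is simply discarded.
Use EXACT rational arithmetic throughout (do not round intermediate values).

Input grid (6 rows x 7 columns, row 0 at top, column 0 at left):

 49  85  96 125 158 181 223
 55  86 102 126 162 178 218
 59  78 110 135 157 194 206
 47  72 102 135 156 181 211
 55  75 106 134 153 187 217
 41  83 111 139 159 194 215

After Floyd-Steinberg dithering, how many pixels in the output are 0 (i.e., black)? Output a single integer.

(0,0): OLD=49 → NEW=0, ERR=49
(0,1): OLD=1703/16 → NEW=0, ERR=1703/16
(0,2): OLD=36497/256 → NEW=255, ERR=-28783/256
(0,3): OLD=310519/4096 → NEW=0, ERR=310519/4096
(0,4): OLD=12528321/65536 → NEW=255, ERR=-4183359/65536
(0,5): OLD=160508743/1048576 → NEW=255, ERR=-106878137/1048576
(0,6): OLD=2993172209/16777216 → NEW=255, ERR=-1285017871/16777216
(1,0): OLD=23109/256 → NEW=0, ERR=23109/256
(1,1): OLD=288227/2048 → NEW=255, ERR=-234013/2048
(1,2): OLD=2473375/65536 → NEW=0, ERR=2473375/65536
(1,3): OLD=38589299/262144 → NEW=255, ERR=-28257421/262144
(1,4): OLD=1350890937/16777216 → NEW=0, ERR=1350890937/16777216
(1,5): OLD=21880751625/134217728 → NEW=255, ERR=-12344769015/134217728
(1,6): OLD=316656935783/2147483648 → NEW=255, ERR=-230951394457/2147483648
(2,0): OLD=2155633/32768 → NEW=0, ERR=2155633/32768
(2,1): OLD=87861739/1048576 → NEW=0, ERR=87861739/1048576
(2,2): OLD=2199492225/16777216 → NEW=255, ERR=-2078697855/16777216
(2,3): OLD=8665691833/134217728 → NEW=0, ERR=8665691833/134217728
(2,4): OLD=200174153225/1073741824 → NEW=255, ERR=-73630011895/1073741824
(2,5): OLD=4127447412227/34359738368 → NEW=0, ERR=4127447412227/34359738368
(2,6): OLD=120505457122117/549755813888 → NEW=255, ERR=-19682275419323/549755813888
(3,0): OLD=1397015649/16777216 → NEW=0, ERR=1397015649/16777216
(3,1): OLD=15501496013/134217728 → NEW=0, ERR=15501496013/134217728
(3,2): OLD=140824634039/1073741824 → NEW=255, ERR=-132979531081/1073741824
(3,3): OLD=345281649297/4294967296 → NEW=0, ERR=345281649297/4294967296
(3,4): OLD=107917636769889/549755813888 → NEW=255, ERR=-32270095771551/549755813888
(3,5): OLD=799826283624371/4398046511104 → NEW=255, ERR=-321675576707149/4398046511104
(3,6): OLD=12337098236529197/70368744177664 → NEW=255, ERR=-5606931528775123/70368744177664
(4,0): OLD=220496714639/2147483648 → NEW=0, ERR=220496714639/2147483648
(4,1): OLD=4741517877699/34359738368 → NEW=255, ERR=-4020215406141/34359738368
(4,2): OLD=21111026018637/549755813888 → NEW=0, ERR=21111026018637/549755813888
(4,3): OLD=691269047714143/4398046511104 → NEW=255, ERR=-430232812617377/4398046511104
(4,4): OLD=2926263009378797/35184372088832 → NEW=0, ERR=2926263009378797/35184372088832
(4,5): OLD=204825551729218029/1125899906842624 → NEW=255, ERR=-82278924515651091/1125899906842624
(4,6): OLD=2802268535008992907/18014398509481984 → NEW=255, ERR=-1791403084908913013/18014398509481984
(5,0): OLD=28119079322105/549755813888 → NEW=0, ERR=28119079322105/549755813888
(5,1): OLD=362536140305107/4398046511104 → NEW=0, ERR=362536140305107/4398046511104
(5,2): OLD=4693919308381877/35184372088832 → NEW=255, ERR=-4278095574270283/35184372088832
(5,3): OLD=20611978347152233/281474976710656 → NEW=0, ERR=20611978347152233/281474976710656
(5,4): OLD=3552650464651503715/18014398509481984 → NEW=255, ERR=-1041021155266402205/18014398509481984
(5,5): OLD=19085634165695190323/144115188075855872 → NEW=255, ERR=-17663738793648057037/144115188075855872
(5,6): OLD=289922249691047940253/2305843009213693952 → NEW=0, ERR=289922249691047940253/2305843009213693952
Output grid:
  Row 0: ..#.###  (3 black, running=3)
  Row 1: .#.#.##  (3 black, running=6)
  Row 2: ..#.#.#  (4 black, running=10)
  Row 3: ..#.###  (3 black, running=13)
  Row 4: .#.#.##  (3 black, running=16)
  Row 5: ..#.##.  (4 black, running=20)

Answer: 20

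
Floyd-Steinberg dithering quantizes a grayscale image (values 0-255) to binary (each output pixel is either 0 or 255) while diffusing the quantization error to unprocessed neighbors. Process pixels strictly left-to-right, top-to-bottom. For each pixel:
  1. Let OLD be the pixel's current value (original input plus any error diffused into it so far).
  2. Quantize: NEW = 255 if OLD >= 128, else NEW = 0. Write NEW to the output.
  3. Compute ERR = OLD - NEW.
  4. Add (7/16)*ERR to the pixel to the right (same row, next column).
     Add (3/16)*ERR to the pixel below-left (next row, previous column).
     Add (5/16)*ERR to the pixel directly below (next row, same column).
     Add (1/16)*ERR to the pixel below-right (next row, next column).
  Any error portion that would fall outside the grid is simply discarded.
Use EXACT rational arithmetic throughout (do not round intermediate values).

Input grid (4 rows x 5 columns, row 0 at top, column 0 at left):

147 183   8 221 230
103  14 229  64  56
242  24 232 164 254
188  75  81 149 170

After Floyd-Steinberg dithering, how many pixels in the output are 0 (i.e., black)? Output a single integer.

Answer: 9

Derivation:
(0,0): OLD=147 → NEW=255, ERR=-108
(0,1): OLD=543/4 → NEW=255, ERR=-477/4
(0,2): OLD=-2827/64 → NEW=0, ERR=-2827/64
(0,3): OLD=206515/1024 → NEW=255, ERR=-54605/1024
(0,4): OLD=3386085/16384 → NEW=255, ERR=-791835/16384
(1,0): OLD=3001/64 → NEW=0, ERR=3001/64
(1,1): OLD=-9105/512 → NEW=0, ERR=-9105/512
(1,2): OLD=3112379/16384 → NEW=255, ERR=-1065541/16384
(1,3): OLD=462703/65536 → NEW=0, ERR=462703/65536
(1,4): OLD=42627757/1048576 → NEW=0, ERR=42627757/1048576
(2,0): OLD=2075189/8192 → NEW=255, ERR=-13771/8192
(2,1): OLD=2213495/262144 → NEW=0, ERR=2213495/262144
(2,2): OLD=904220389/4194304 → NEW=255, ERR=-165327131/4194304
(2,3): OLD=10235383327/67108864 → NEW=255, ERR=-6877376993/67108864
(2,4): OLD=238703474457/1073741824 → NEW=255, ERR=-35100690663/1073741824
(3,0): OLD=792966277/4194304 → NEW=255, ERR=-276581243/4194304
(3,1): OLD=1385571777/33554432 → NEW=0, ERR=1385571777/33554432
(3,2): OLD=73079445883/1073741824 → NEW=0, ERR=73079445883/1073741824
(3,3): OLD=296692581579/2147483648 → NEW=255, ERR=-250915748661/2147483648
(3,4): OLD=3513662311527/34359738368 → NEW=0, ERR=3513662311527/34359738368
Output grid:
  Row 0: ##.##  (1 black, running=1)
  Row 1: ..#..  (4 black, running=5)
  Row 2: #.###  (1 black, running=6)
  Row 3: #..#.  (3 black, running=9)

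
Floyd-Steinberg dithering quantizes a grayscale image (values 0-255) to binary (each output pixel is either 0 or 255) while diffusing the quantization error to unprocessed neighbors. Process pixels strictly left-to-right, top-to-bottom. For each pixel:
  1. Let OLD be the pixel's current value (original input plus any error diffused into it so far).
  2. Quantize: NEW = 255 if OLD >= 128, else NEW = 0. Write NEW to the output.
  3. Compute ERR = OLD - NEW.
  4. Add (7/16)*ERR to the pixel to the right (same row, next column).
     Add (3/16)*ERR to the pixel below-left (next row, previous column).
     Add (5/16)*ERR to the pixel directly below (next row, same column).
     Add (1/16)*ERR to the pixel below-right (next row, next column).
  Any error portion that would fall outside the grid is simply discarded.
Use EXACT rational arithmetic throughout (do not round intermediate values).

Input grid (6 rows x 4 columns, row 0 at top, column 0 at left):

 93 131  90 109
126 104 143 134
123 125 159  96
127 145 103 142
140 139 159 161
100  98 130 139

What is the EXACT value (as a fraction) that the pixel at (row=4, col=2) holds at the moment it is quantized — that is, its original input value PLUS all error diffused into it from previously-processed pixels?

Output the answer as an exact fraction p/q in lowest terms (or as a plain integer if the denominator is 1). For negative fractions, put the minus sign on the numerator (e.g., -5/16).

Answer: 124445189609835/1099511627776

Derivation:
(0,0): OLD=93 → NEW=0, ERR=93
(0,1): OLD=2747/16 → NEW=255, ERR=-1333/16
(0,2): OLD=13709/256 → NEW=0, ERR=13709/256
(0,3): OLD=542427/4096 → NEW=255, ERR=-502053/4096
(1,0): OLD=35697/256 → NEW=255, ERR=-29583/256
(1,1): OLD=88599/2048 → NEW=0, ERR=88599/2048
(1,2): OLD=9861347/65536 → NEW=255, ERR=-6850333/65536
(1,3): OLD=55902117/1048576 → NEW=0, ERR=55902117/1048576
(2,0): OLD=3112941/32768 → NEW=0, ERR=3112941/32768
(2,1): OLD=160704767/1048576 → NEW=255, ERR=-106682113/1048576
(2,2): OLD=198230619/2097152 → NEW=0, ERR=198230619/2097152
(2,3): OLD=4948650319/33554432 → NEW=255, ERR=-3607729841/33554432
(3,0): OLD=2308730653/16777216 → NEW=255, ERR=-1969459427/16777216
(3,1): OLD=22953716739/268435456 → NEW=0, ERR=22953716739/268435456
(3,2): OLD=616029107709/4294967296 → NEW=255, ERR=-479187552771/4294967296
(3,3): OLD=4500882036587/68719476736 → NEW=0, ERR=4500882036587/68719476736
(4,0): OLD=512599817497/4294967296 → NEW=0, ERR=512599817497/4294967296
(4,1): OLD=6517379528139/34359738368 → NEW=255, ERR=-2244353755701/34359738368
(4,2): OLD=124445189609835/1099511627776 → NEW=0, ERR=124445189609835/1099511627776
Target (4,2): original=159, with diffused error = 124445189609835/1099511627776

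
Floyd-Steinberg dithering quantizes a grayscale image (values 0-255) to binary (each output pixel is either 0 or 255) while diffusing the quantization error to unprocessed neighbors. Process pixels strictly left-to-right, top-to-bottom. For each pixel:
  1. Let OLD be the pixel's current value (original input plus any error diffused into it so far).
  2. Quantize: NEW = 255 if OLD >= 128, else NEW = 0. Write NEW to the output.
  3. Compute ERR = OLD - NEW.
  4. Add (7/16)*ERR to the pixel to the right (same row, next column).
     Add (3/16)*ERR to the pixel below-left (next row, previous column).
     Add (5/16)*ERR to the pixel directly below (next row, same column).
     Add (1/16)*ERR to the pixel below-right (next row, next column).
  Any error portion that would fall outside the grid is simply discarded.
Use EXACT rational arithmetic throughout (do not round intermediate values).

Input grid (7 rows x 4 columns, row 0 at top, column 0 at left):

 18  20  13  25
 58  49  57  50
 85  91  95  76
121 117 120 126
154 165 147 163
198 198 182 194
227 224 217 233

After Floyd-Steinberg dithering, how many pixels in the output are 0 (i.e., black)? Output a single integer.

Answer: 14

Derivation:
(0,0): OLD=18 → NEW=0, ERR=18
(0,1): OLD=223/8 → NEW=0, ERR=223/8
(0,2): OLD=3225/128 → NEW=0, ERR=3225/128
(0,3): OLD=73775/2048 → NEW=0, ERR=73775/2048
(1,0): OLD=8813/128 → NEW=0, ERR=8813/128
(1,1): OLD=95931/1024 → NEW=0, ERR=95931/1024
(1,2): OLD=3747223/32768 → NEW=0, ERR=3747223/32768
(1,3): OLD=59172561/524288 → NEW=0, ERR=59172561/524288
(2,0): OLD=2032953/16384 → NEW=0, ERR=2032953/16384
(2,1): OLD=105018307/524288 → NEW=255, ERR=-28675133/524288
(2,2): OLD=140325503/1048576 → NEW=255, ERR=-127061377/1048576
(2,3): OLD=1097275523/16777216 → NEW=0, ERR=1097275523/16777216
(3,0): OLD=1254268649/8388608 → NEW=255, ERR=-884826391/8388608
(3,1): OLD=5207077687/134217728 → NEW=0, ERR=5207077687/134217728
(3,2): OLD=231822078793/2147483648 → NEW=0, ERR=231822078793/2147483648
(3,3): OLD=6394116220543/34359738368 → NEW=255, ERR=-2367617063297/34359738368
(4,0): OLD=275547603573/2147483648 → NEW=255, ERR=-272060726667/2147483648
(4,1): OLD=2325224319647/17179869184 → NEW=255, ERR=-2055642322273/17179869184
(4,2): OLD=64811039131135/549755813888 → NEW=0, ERR=64811039131135/549755813888
(4,3): OLD=1757377523645097/8796093022208 → NEW=255, ERR=-485626197017943/8796093022208
(5,0): OLD=37376469541413/274877906944 → NEW=255, ERR=-32717396729307/274877906944
(5,1): OLD=1079465663989859/8796093022208 → NEW=0, ERR=1079465663989859/8796093022208
(5,2): OLD=1120187443719747/4398046511104 → NEW=255, ERR=-1314416611773/4398046511104
(5,3): OLD=25893516549377255/140737488355328 → NEW=255, ERR=-9994542981231385/140737488355328
(6,0): OLD=29951023371939913/140737488355328 → NEW=255, ERR=-5937036158668727/140737488355328
(6,1): OLD=532323667153867791/2251799813685248 → NEW=255, ERR=-41885285335870449/2251799813685248
(6,2): OLD=7318292196120246457/36028797018963968 → NEW=255, ERR=-1869051043715565383/36028797018963968
(6,3): OLD=108428215263828897807/576460752303423488 → NEW=255, ERR=-38569276573544091633/576460752303423488
Output grid:
  Row 0: ....  (4 black, running=4)
  Row 1: ....  (4 black, running=8)
  Row 2: .##.  (2 black, running=10)
  Row 3: #..#  (2 black, running=12)
  Row 4: ##.#  (1 black, running=13)
  Row 5: #.##  (1 black, running=14)
  Row 6: ####  (0 black, running=14)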